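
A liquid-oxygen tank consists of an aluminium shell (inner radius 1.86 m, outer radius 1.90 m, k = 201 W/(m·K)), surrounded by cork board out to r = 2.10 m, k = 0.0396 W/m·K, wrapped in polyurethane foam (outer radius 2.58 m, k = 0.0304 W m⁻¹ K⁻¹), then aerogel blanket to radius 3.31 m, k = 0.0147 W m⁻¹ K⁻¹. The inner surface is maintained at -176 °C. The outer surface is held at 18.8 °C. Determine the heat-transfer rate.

Series thermal resistances, inner to outer:
  R_aluminium = (1/1.86 − 1/1.90)/(4πk) = 0.01132/(4π·201) = 4.481×10^-6 K/W
  R_cork board = (1/1.90 − 1/2.10)/(4πk) = 0.05013/(4π·0.0396) = 0.1007 K/W
  R_polyurethane foam = (1/2.10 − 1/2.58)/(4πk) = 0.08859/(4π·0.0304) = 0.2319 K/W
  R_aerogel blanket = (1/2.58 − 1/3.31)/(4πk) = 0.08548/(4π·0.0147) = 0.4628 K/W
ΣR = 4.481×10^-6 + 0.1007 + 0.2319 + 0.4628 = 0.7954 K/W
Q = ΔT/ΣR = (-176 °C − 18.8 °C)/0.7954 = -245 W
(Negative Q ⇒ heat flows inward; heat gain = 245 W.)

Q = 245 W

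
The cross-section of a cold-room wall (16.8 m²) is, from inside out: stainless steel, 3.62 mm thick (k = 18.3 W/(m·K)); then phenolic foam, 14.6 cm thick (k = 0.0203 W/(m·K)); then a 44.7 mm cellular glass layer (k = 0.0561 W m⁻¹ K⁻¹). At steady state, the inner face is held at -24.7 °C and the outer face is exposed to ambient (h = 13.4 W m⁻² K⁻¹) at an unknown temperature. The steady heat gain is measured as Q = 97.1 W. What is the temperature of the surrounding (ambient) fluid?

Sum the resistances:
  R_stainless steel = L/(kA) = 0.00362/(18.3·16.8) = 1.177×10^-5 K/W
  R_phenolic foam = L/(kA) = 0.146/(0.0203·16.8) = 0.4281 K/W
  R_cellular glass = L/(kA) = 0.0447/(0.0561·16.8) = 0.04743 K/W
  R_conv,out = 1/(hA) = 1/(13.4·16.8) = 0.004442 K/W
ΣR = 0.4800 K/W
ΔT = Q·ΣR = 97.1 × 0.4800 = 46.61 K
Heat flows inward, so T_out = T_in + ΔT = -24.7 + 46.61 = 21.9 °C

T_out = 21.9 °C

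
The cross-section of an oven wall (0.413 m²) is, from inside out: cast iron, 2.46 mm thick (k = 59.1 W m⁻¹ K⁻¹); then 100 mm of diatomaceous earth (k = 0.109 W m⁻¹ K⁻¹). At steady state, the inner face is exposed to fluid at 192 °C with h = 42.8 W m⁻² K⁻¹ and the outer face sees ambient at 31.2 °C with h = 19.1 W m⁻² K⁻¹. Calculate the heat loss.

Q = 66.9 W

Resistance network (inner→outer):
  R_conv,in = 1/(hA) = 1/(42.8·0.413) = 0.05657 K/W
  R_cast iron = L/(kA) = 0.00246/(59.1·0.413) = 1.008×10^-4 K/W
  R_diatomaceous earth = L/(kA) = 0.100/(0.109·0.413) = 2.221 K/W
  R_conv,out = 1/(hA) = 1/(19.1·0.413) = 0.1268 K/W
ΣR = 0.05657 + 1.008×10^-4 + 2.221 + 0.1268 = 2.404 K/W
Q = ΔT/ΣR = (192 °C − 31.2 °C)/2.404 = 66.9 W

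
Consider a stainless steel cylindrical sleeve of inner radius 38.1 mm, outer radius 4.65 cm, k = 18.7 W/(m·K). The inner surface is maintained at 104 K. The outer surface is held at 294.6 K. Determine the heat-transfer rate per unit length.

Q' = 2πk·ΔT/ln(r₂/r₁) = 2π × 18.7 × 190.6 / ln(0.0465/0.0381) = 1.12×10^5 W/m

Q' = 112 kW/m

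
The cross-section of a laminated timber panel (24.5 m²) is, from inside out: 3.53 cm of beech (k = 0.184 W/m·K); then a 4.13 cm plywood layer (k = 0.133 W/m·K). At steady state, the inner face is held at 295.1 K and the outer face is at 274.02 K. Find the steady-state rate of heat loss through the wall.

Q = 1030 W

Treat each layer as a resistance in series:
  R_beech = L/(kA) = 0.0353/(0.184·24.5) = 0.007831 K/W
  R_plywood = L/(kA) = 0.0413/(0.133·24.5) = 0.01267 K/W
ΣR = 0.007831 + 0.01267 = 0.02050 K/W
Q = ΔT/ΣR = (295.1 K − 274.02 K)/0.02050 = 1030 W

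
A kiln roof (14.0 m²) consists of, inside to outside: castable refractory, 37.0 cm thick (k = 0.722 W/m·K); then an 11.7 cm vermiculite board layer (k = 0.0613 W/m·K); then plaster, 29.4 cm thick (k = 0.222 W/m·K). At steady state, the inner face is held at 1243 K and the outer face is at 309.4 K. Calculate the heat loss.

Resistance network (inner→outer):
  R_castable refractory = L/(kA) = 0.370/(0.722·14.0) = 0.03660 K/W
  R_vermiculite board = L/(kA) = 0.117/(0.0613·14.0) = 0.1363 K/W
  R_plaster = L/(kA) = 0.294/(0.222·14.0) = 0.09459 K/W
ΣR = 0.03660 + 0.1363 + 0.09459 = 0.2675 K/W
Q = ΔT/ΣR = (1243 K − 309.4 K)/0.2675 = 3490 W

Q = 3.49 kW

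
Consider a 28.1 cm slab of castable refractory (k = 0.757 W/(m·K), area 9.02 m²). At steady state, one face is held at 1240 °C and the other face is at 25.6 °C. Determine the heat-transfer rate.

Q = kA·ΔT/L = 0.757 × 9.02 × |1240 °C − 25.6 °C| / 0.281 = 29500 W

Q = 29.5 kW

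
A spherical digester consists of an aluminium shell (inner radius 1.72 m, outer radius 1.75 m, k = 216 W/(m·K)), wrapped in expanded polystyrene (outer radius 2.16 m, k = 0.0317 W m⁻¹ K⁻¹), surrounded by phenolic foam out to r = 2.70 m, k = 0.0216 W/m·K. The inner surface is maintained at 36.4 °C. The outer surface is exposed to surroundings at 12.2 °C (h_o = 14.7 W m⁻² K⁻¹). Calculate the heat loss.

Resistance network (inner→outer):
  R_aluminium = (1/1.72 − 1/1.75)/(4πk) = 0.009967/(4π·216) = 3.672×10^-6 K/W
  R_expanded polystyrene = (1/1.75 − 1/2.16)/(4πk) = 0.1085/(4π·0.0317) = 0.2723 K/W
  R_phenolic foam = (1/2.16 − 1/2.70)/(4πk) = 0.09259/(4π·0.0216) = 0.3411 K/W
  R_conv,out = 1/(4πr²h) = 1/(4π·2.70²·14.7) = 7.426×10^-4 K/W
ΣR = 3.672×10^-6 + 0.2723 + 0.3411 + 7.426×10^-4 = 0.6141 K/W
Q = ΔT/ΣR = (36.4 °C − 12.2 °C)/0.6141 = 39.4 W

Q = 39.4 W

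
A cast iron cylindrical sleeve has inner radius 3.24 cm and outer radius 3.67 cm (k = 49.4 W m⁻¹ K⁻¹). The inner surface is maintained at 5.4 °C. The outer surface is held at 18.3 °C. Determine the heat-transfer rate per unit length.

Q' = 32100 W/m

Q' = 2πk·ΔT/ln(r₂/r₁) = 2π × 49.4 × 12.9 / ln(0.0367/0.0324) = 32100 W/m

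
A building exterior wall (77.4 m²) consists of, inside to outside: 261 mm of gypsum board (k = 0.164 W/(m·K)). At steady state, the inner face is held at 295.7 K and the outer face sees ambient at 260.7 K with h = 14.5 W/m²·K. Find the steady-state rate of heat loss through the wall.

Resistance network (inner→outer):
  R_gypsum board = L/(kA) = 0.261/(0.164·77.4) = 0.02056 K/W
  R_conv,out = 1/(hA) = 1/(14.5·77.4) = 8.910×10^-4 K/W
ΣR = 0.02056 + 8.910×10^-4 = 0.02145 K/W
Q = ΔT/ΣR = (295.7 K − 260.7 K)/0.02145 = 1630 W

Q = 1630 W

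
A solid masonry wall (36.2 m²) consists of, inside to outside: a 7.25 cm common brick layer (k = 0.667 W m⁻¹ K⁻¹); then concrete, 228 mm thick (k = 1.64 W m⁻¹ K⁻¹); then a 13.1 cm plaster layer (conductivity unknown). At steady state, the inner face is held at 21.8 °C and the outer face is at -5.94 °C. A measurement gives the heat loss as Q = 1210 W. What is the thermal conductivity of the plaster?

k = 0.225 W/m·K

ΣR = ΔT/Q = |21.8 − -5.94|/1210 = 0.02293 K/W
Known resistances:
  R_common brick = L/(kA) = 0.0725/(0.667·36.2) = 0.003003 K/W
  R_concrete = L/(kA) = 0.228/(1.64·36.2) = 0.003840 K/W
R_plaster = ΣR − ΣR_known = 0.02293 − 0.006843 = 0.01609 K/W
L/(kA) = 0.01609 ⇒ k = 0.131/(0.01609·36.2) = 0.225 W/m·K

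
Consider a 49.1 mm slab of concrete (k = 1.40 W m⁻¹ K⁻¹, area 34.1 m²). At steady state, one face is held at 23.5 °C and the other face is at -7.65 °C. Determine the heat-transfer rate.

Q = 30.3 kW

Q = kA·ΔT/L = 1.40 × 34.1 × |23.5 °C − -7.65 °C| / 0.0491 = 30300 W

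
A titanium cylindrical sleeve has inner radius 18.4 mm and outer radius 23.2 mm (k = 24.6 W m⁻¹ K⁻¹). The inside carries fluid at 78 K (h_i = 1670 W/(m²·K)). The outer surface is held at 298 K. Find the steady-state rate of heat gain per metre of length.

Q' = 32.9 kW/m

Treat each layer as a resistance in series:
  R'_conv,in = 1/(2πr h) = 1/(2π·0.0184·1670) = 0.005179 m·K/W
  R'_titanium = ln(0.0232/0.0184)/(2πk) = 0.2318/(2π·24.6) = 0.001500 m·K/W
ΣR = 0.005179 + 0.001500 = 0.006679 m·K/W
Q' = ΔT/ΣR = (78 K − 298 K)/0.006679 = -32900 W/m
(Negative Q' ⇒ heat flows inward; heat gain = 32900 W/m.)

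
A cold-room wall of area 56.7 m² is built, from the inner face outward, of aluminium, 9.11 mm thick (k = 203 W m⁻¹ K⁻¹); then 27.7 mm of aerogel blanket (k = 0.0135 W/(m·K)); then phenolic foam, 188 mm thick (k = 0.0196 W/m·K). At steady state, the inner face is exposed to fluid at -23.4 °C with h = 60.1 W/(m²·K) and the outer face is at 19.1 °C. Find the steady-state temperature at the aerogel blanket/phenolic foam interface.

Treat each layer as a resistance in series:
  R_conv,in = 1/(hA) = 1/(60.1·56.7) = 2.935×10^-4 K/W
  R_aluminium = L/(kA) = 0.00911/(203·56.7) = 7.915×10^-7 K/W
  R_aerogel blanket = L/(kA) = 0.0277/(0.0135·56.7) = 0.03619 K/W
  R_phenolic foam = L/(kA) = 0.188/(0.0196·56.7) = 0.1692 K/W
ΣR = 2.935×10^-4 + 7.915×10^-7 + 0.03619 + 0.1692 = 0.2057 K/W
Q = ΔT/ΣR = (-23.4 °C − 19.1 °C)/0.2057 = -206.6 W
From the inner boundary to the aerogel blanket/phenolic foam interface, ΣR_partial = 0.03648 K/W.
T_interface = T_in − Q·ΣR_partial = -23.4 °C − (-206.6)(0.03648) = -15.9 °C

T = -15.9 °C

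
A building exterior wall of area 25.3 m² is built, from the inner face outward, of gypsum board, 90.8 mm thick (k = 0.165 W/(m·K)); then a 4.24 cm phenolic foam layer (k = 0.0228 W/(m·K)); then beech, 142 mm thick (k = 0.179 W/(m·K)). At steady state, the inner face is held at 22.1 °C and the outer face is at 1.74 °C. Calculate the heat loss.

Series thermal resistances, inner to outer:
  R_gypsum board = L/(kA) = 0.0908/(0.165·25.3) = 0.02175 K/W
  R_phenolic foam = L/(kA) = 0.0424/(0.0228·25.3) = 0.07350 K/W
  R_beech = L/(kA) = 0.142/(0.179·25.3) = 0.03136 K/W
ΣR = 0.02175 + 0.07350 + 0.03136 = 0.1266 K/W
Q = ΔT/ΣR = (22.1 °C − 1.74 °C)/0.1266 = 161 W

Q = 161 W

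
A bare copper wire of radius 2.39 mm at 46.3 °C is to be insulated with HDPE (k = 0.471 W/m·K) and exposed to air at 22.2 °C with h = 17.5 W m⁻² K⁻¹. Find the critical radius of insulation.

r_cr = 2.69 cm

For a cylinder, r_cr = k_ins/h = 0.471/17.5 = 0.0269 m = 2.69 cm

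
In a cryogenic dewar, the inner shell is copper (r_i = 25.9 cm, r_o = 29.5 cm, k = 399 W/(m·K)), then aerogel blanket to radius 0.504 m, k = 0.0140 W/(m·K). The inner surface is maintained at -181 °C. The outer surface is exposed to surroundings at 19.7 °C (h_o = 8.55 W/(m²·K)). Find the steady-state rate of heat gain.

Series thermal resistances, inner to outer:
  R_copper = (1/0.259 − 1/0.295)/(4πk) = 0.4712/(4π·399) = 9.397×10^-5 K/W
  R_aerogel blanket = (1/0.295 − 1/0.504)/(4πk) = 1.406/(4π·0.0140) = 7.990 K/W
  R_conv,out = 1/(4πr²h) = 1/(4π·0.504²·8.55) = 0.03664 K/W
ΣR = 9.397×10^-5 + 7.990 + 0.03664 = 8.027 K/W
Q = ΔT/ΣR = (-181 °C − 19.7 °C)/8.027 = -25.0 W
(Negative Q ⇒ heat flows inward; heat gain = 25.0 W.)

Q = 25.0 W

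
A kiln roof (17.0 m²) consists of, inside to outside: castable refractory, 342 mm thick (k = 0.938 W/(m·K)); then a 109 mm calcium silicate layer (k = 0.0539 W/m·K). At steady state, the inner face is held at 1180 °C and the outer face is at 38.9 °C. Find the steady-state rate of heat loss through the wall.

Treat each layer as a resistance in series:
  R_castable refractory = L/(kA) = 0.342/(0.938·17.0) = 0.02145 K/W
  R_calcium silicate = L/(kA) = 0.109/(0.0539·17.0) = 0.1190 K/W
ΣR = 0.02145 + 0.1190 = 0.1404 K/W
Q = ΔT/ΣR = (1180 °C − 38.9 °C)/0.1404 = 8130 W

Q = 8.13 kW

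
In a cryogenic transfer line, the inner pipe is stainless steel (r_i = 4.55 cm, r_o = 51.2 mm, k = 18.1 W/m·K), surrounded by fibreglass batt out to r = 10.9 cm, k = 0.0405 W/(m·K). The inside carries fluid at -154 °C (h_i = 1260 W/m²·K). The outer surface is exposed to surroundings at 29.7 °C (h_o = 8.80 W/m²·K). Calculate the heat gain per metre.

Q' = 58.5 W/m

Series thermal resistances, inner to outer:
  R'_conv,in = 1/(2πr h) = 1/(2π·0.0455·1260) = 0.002776 m·K/W
  R'_stainless steel = ln(0.0512/0.0455)/(2πk) = 0.1180/(2π·18.1) = 0.001038 m·K/W
  R'_fibreglass batt = ln(0.109/0.0512)/(2πk) = 0.7556/(2π·0.0405) = 2.969 m·K/W
  R'_conv,out = 1/(2πr h) = 1/(2π·0.109·8.80) = 0.1659 m·K/W
ΣR = 0.002776 + 0.001038 + 2.969 + 0.1659 = 3.139 m·K/W
Q' = ΔT/ΣR = (-154 °C − 29.7 °C)/3.139 = -58.5 W/m
(Negative Q' ⇒ heat flows inward; heat gain = 58.5 W/m.)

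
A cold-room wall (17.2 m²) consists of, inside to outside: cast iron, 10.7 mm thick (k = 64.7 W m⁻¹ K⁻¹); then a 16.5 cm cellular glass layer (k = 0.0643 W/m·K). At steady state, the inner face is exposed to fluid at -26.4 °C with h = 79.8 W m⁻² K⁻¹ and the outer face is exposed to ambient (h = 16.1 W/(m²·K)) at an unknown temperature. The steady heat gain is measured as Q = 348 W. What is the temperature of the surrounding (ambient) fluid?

Sum the resistances:
  R_conv,in = 1/(hA) = 1/(79.8·17.2) = 7.286×10^-4 K/W
  R_cast iron = L/(kA) = 0.0107/(64.7·17.2) = 9.615×10^-6 K/W
  R_cellular glass = L/(kA) = 0.165/(0.0643·17.2) = 0.1492 K/W
  R_conv,out = 1/(hA) = 1/(16.1·17.2) = 0.003611 K/W
ΣR = 0.1535 K/W
ΔT = Q·ΣR = 348 × 0.1535 = 53.42 K
Heat flows inward, so T_out = T_in + ΔT = -26.4 + 53.42 = 27.0 °C

T_out = 27.0 °C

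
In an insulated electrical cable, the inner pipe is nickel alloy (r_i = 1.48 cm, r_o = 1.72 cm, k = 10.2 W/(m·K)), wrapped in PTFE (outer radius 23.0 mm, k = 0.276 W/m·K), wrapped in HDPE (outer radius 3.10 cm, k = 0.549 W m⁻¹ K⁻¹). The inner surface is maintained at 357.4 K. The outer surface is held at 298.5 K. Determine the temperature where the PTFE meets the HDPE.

T = 318.4 K

Series thermal resistances, inner to outer:
  R'_nickel alloy = ln(0.0172/0.0148)/(2πk) = 0.1503/(2π·10.2) = 0.002345 m·K/W
  R'_PTFE = ln(0.0230/0.0172)/(2πk) = 0.2906/(2π·0.276) = 0.1676 m·K/W
  R'_HDPE = ln(0.0310/0.0230)/(2πk) = 0.2985/(2π·0.549) = 0.08653 m·K/W
ΣR = 0.002345 + 0.1676 + 0.08653 = 0.2565 m·K/W
Q' = ΔT/ΣR = (357.4 K − 298.5 K)/0.2565 = 229.6 W/m
From the inner boundary to the PTFE/HDPE interface, ΣR_partial = 0.1699 m·K/W.
T_interface = T_in − Q'·ΣR_partial = 357.4 K − (229.6)(0.1699) = 318.4 K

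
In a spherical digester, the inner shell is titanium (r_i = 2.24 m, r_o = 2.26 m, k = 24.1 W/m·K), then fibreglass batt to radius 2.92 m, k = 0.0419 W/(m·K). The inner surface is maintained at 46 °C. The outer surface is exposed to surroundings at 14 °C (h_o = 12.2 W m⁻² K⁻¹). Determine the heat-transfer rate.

Q = 168 W

Resistance network (inner→outer):
  R_titanium = (1/2.24 − 1/2.26)/(4πk) = 0.003951/(4π·24.1) = 1.305×10^-5 K/W
  R_fibreglass batt = (1/2.26 − 1/2.92)/(4πk) = 0.1000/(4π·0.0419) = 0.1899 K/W
  R_conv,out = 1/(4πr²h) = 1/(4π·2.92²·12.2) = 7.650×10^-4 K/W
ΣR = 1.305×10^-5 + 0.1899 + 7.650×10^-4 = 0.1907 K/W
Q = ΔT/ΣR = (46 °C − 14 °C)/0.1907 = 168 W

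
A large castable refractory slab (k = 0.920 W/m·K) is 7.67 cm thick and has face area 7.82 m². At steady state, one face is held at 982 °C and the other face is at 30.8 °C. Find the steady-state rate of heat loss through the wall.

Q = kA·ΔT/L = 0.920 × 7.82 × |982 °C − 30.8 °C| / 0.0767 = 89200 W

Q = 89.2 kW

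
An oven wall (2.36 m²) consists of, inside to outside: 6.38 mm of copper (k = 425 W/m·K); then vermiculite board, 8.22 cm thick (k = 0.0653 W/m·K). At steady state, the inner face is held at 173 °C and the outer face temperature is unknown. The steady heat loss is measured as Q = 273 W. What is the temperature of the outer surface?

Series resistances:
  R_copper = L/(kA) = 0.00638/(425·2.36) = 6.361×10^-6 K/W
  R_vermiculite board = L/(kA) = 0.0822/(0.0653·2.36) = 0.5334 K/W
ΣR = 0.5334 K/W
ΔT = Q·ΣR = 273 × 0.5334 = 145.6 K
Heat flows outward, so T_out = T_in − ΔT = 173 − 145.6 = 27.4 °C

T_out = 27.4 °C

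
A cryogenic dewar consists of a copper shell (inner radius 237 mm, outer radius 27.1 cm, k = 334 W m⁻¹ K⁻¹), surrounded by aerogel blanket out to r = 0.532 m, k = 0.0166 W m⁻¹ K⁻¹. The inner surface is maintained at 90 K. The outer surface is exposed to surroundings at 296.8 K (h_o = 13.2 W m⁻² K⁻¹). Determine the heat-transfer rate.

Series thermal resistances, inner to outer:
  R_copper = (1/0.237 − 1/0.271)/(4πk) = 0.5294/(4π·334) = 1.261×10^-4 K/W
  R_aerogel blanket = (1/0.271 − 1/0.532)/(4πk) = 1.810/(4π·0.0166) = 8.678 K/W
  R_conv,out = 1/(4πr²h) = 1/(4π·0.532²·13.2) = 0.02130 K/W
ΣR = 1.261×10^-4 + 8.678 + 0.02130 = 8.699 K/W
Q = ΔT/ΣR = (90 K − 296.8 K)/8.699 = -23.8 W
(Negative Q ⇒ heat flows inward; heat gain = 23.8 W.)

Q = 23.8 W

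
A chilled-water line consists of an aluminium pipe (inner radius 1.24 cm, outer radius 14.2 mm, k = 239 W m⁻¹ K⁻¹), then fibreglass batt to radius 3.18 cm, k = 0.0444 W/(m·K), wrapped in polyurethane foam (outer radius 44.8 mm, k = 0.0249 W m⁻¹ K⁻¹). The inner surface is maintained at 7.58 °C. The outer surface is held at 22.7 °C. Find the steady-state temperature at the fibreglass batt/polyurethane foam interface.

T = 16.2 °C

Series thermal resistances, inner to outer:
  R'_aluminium = ln(0.0142/0.0124)/(2πk) = 0.1355/(2π·239) = 9.026×10^-5 m·K/W
  R'_fibreglass batt = ln(0.0318/0.0142)/(2πk) = 0.8062/(2π·0.0444) = 2.890 m·K/W
  R'_polyurethane foam = ln(0.0448/0.0318)/(2πk) = 0.3427/(2π·0.0249) = 2.191 m·K/W
ΣR = 9.026×10^-5 + 2.890 + 2.191 = 5.081 m·K/W
Q' = ΔT/ΣR = (7.58 °C − 22.7 °C)/5.081 = -2.976 W/m
From the inner boundary to the fibreglass batt/polyurethane foam interface, ΣR_partial = 2.890 m·K/W.
T_interface = T_in − Q'·ΣR_partial = 7.58 °C − (-2.976)(2.890) = 16.2 °C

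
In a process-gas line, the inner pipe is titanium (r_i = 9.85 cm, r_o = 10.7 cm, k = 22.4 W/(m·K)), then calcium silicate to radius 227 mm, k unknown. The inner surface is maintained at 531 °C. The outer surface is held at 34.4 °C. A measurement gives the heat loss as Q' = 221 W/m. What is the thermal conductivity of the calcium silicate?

k = 0.0533 W/m·K

ΣR = ΔT/Q' = |531 − 34.4|/221 = 2.247 m·K/W
Known resistances:
  R'_titanium = ln(0.107/0.0985)/(2πk) = 0.08277/(2π·22.4) = 5.881×10^-4 m·K/W
R_calcium silicate = ΣR − ΣR_known = 2.247 − 5.881×10^-4 = 2.246 m·K/W
ln(r₂/r₁)/(2πk) = 2.246 ⇒ k = 0.7521/(2π·2.246) = 0.0533 W/m·K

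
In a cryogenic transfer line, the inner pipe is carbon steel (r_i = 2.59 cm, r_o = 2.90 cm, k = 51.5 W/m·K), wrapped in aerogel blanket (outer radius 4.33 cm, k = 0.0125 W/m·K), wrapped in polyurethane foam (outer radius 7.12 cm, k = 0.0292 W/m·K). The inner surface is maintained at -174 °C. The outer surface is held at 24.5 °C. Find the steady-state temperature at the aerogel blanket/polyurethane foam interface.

T = -44.4 °C

Resistance network (inner→outer):
  R'_carbon steel = ln(0.0290/0.0259)/(2πk) = 0.1131/(2π·51.5) = 3.494×10^-4 m·K/W
  R'_aerogel blanket = ln(0.0433/0.0290)/(2πk) = 0.4009/(2π·0.0125) = 5.104 m·K/W
  R'_polyurethane foam = ln(0.0712/0.0433)/(2πk) = 0.4973/(2π·0.0292) = 2.711 m·K/W
ΣR = 3.494×10^-4 + 5.104 + 2.711 = 7.815 m·K/W
Q' = ΔT/ΣR = (-174 °C − 24.5 °C)/7.815 = -25.40 W/m
From the inner boundary to the aerogel blanket/polyurethane foam interface, ΣR_partial = 5.104 m·K/W.
T_interface = T_in − Q'·ΣR_partial = -174 °C − (-25.40)(5.104) = -44.4 °C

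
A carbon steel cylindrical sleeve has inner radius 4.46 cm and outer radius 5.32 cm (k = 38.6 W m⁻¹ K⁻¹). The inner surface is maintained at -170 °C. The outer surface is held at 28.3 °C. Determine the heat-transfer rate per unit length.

Q' = 2πk·ΔT/ln(r₂/r₁) = 2π × 38.6 × 198.3 / ln(0.0532/0.0446) = 2.73×10^5 W/m

Q' = 2.73×10^5 W/m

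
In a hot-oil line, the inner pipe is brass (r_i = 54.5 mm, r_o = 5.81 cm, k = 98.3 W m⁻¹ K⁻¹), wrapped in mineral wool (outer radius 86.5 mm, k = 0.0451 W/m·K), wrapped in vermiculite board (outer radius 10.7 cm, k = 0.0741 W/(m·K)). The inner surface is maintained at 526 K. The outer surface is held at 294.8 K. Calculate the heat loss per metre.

Resistance network (inner→outer):
  R'_brass = ln(0.0581/0.0545)/(2πk) = 0.06396/(2π·98.3) = 1.036×10^-4 m·K/W
  R'_mineral wool = ln(0.0865/0.0581)/(2πk) = 0.3980/(2π·0.0451) = 1.404 m·K/W
  R'_vermiculite board = ln(0.107/0.0865)/(2πk) = 0.2127/(2π·0.0741) = 0.4568 m·K/W
ΣR = 1.036×10^-4 + 1.404 + 0.4568 = 1.861 m·K/W
Q' = ΔT/ΣR = (526 K − 294.8 K)/1.861 = 124 W/m

Q' = 124 W/m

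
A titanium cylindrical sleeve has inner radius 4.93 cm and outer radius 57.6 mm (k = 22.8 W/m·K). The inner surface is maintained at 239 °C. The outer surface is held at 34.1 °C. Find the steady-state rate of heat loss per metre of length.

Q' = 1.89×10^5 W/m

Q' = 2πk·ΔT/ln(r₂/r₁) = 2π × 22.8 × 204.9 / ln(0.0576/0.0493) = 1.89×10^5 W/m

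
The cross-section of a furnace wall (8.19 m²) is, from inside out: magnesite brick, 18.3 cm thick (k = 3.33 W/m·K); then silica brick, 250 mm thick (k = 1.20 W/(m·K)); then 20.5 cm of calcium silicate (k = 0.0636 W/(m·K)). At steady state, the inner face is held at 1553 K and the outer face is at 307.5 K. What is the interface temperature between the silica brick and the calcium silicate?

Series thermal resistances, inner to outer:
  R_magnesite brick = L/(kA) = 0.183/(3.33·8.19) = 0.006710 K/W
  R_silica brick = L/(kA) = 0.250/(1.20·8.19) = 0.02544 K/W
  R_calcium silicate = L/(kA) = 0.205/(0.0636·8.19) = 0.3936 K/W
ΣR = 0.006710 + 0.02544 + 0.3936 = 0.4258 K/W
Q = ΔT/ΣR = (1553 K − 307.5 K)/0.4258 = 2925 W
From the inner boundary to the silica brick/calcium silicate interface, ΣR_partial = 0.03215 K/W.
T_interface = T_in − Q·ΣR_partial = 1553 K − (2925)(0.03215) = 1459 K

T = 1459 K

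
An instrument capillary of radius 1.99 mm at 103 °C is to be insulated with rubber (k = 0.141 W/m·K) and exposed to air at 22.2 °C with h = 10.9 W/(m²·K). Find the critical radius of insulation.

For a cylinder, r_cr = k_ins/h = 0.141/10.9 = 0.0129 m = 1.29 cm

r_cr = 1.29 cm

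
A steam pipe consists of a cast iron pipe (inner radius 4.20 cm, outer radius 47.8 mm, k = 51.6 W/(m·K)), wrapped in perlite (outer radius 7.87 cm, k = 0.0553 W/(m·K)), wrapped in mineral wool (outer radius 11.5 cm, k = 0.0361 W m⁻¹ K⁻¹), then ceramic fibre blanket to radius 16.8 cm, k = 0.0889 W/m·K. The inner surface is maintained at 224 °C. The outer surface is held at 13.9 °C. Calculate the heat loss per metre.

Resistance network (inner→outer):
  R'_cast iron = ln(0.0478/0.0420)/(2πk) = 0.1294/(2π·51.6) = 3.990×10^-4 m·K/W
  R'_perlite = ln(0.0787/0.0478)/(2πk) = 0.4986/(2π·0.0553) = 1.435 m·K/W
  R'_mineral wool = ln(0.115/0.0787)/(2πk) = 0.3793/(2π·0.0361) = 1.672 m·K/W
  R'_ceramic fibre blanket = ln(0.168/0.115)/(2πk) = 0.3790/(2π·0.0889) = 0.6786 m·K/W
ΣR = 3.990×10^-4 + 1.435 + 1.672 + 0.6786 = 3.786 m·K/W
Q' = ΔT/ΣR = (224 °C − 13.9 °C)/3.786 = 55.5 W/m

Q' = 55.5 W/m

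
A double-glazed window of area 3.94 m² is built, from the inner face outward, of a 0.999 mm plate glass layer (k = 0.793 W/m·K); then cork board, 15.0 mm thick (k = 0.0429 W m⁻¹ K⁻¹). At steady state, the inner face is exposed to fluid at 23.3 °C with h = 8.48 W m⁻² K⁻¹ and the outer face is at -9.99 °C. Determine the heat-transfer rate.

Resistance network (inner→outer):
  R_conv,in = 1/(hA) = 1/(8.48·3.94) = 0.02993 K/W
  R_plate glass = L/(kA) = 9.99×10^-4/(0.793·3.94) = 3.197×10^-4 K/W
  R_cork board = L/(kA) = 0.0150/(0.0429·3.94) = 0.08874 K/W
ΣR = 0.02993 + 3.197×10^-4 + 0.08874 = 0.1190 K/W
Q = ΔT/ΣR = (23.3 °C − -9.99 °C)/0.1190 = 280 W

Q = 280 W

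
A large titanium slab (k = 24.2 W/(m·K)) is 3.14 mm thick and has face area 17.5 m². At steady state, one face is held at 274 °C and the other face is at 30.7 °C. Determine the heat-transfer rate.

Q = 3.28×10^7 W

Q = kA·ΔT/L = 24.2 × 17.5 × |274 °C − 30.7 °C| / 0.00314 = 3.28×10^7 W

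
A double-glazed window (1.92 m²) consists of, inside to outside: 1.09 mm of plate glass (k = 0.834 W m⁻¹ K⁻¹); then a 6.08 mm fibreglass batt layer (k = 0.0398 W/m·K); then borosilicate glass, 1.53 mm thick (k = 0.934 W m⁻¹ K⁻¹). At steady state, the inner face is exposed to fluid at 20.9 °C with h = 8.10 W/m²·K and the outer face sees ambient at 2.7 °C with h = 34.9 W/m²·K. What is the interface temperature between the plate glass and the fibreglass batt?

Resistance network (inner→outer):
  R_conv,in = 1/(hA) = 1/(8.10·1.92) = 0.06430 K/W
  R_plate glass = L/(kA) = 0.00109/(0.834·1.92) = 6.807×10^-4 K/W
  R_fibreglass batt = L/(kA) = 0.00608/(0.0398·1.92) = 0.07956 K/W
  R_borosilicate glass = L/(kA) = 0.00153/(0.934·1.92) = 8.532×10^-4 K/W
  R_conv,out = 1/(hA) = 1/(34.9·1.92) = 0.01492 K/W
ΣR = 0.06430 + 6.807×10^-4 + 0.07956 + 8.532×10^-4 + 0.01492 = 0.1603 K/W
Q = ΔT/ΣR = (20.9 °C − 2.7 °C)/0.1603 = 113.5 W
From the inner boundary to the plate glass/fibreglass batt interface, ΣR_partial = 0.06498 K/W.
T_interface = T_in − Q·ΣR_partial = 20.9 °C − (113.5)(0.06498) = 13.5 °C

T = 13.5 °C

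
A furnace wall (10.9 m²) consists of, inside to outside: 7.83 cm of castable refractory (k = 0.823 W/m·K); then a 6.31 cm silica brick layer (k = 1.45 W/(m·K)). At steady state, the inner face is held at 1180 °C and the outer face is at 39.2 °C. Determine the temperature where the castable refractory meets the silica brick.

Treat each layer as a resistance in series:
  R_castable refractory = L/(kA) = 0.0783/(0.823·10.9) = 0.008728 K/W
  R_silica brick = L/(kA) = 0.0631/(1.45·10.9) = 0.003992 K/W
ΣR = 0.008728 + 0.003992 = 0.01272 K/W
Q = ΔT/ΣR = (1180 °C − 39.2 °C)/0.01272 = 89690 W
From the inner boundary to the castable refractory/silica brick interface, ΣR_partial = 0.008728 K/W.
T_interface = T_in − Q·ΣR_partial = 1180 °C − (89690)(0.008728) = 397 °C

T = 397 °C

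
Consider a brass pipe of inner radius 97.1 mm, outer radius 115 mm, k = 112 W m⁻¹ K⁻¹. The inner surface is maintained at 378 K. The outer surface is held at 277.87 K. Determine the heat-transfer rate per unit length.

Q' = 2πk·ΔT/ln(r₂/r₁) = 2π × 112 × 100.13 / ln(0.115/0.0971) = 4.16×10^5 W/m

Q' = 416 kW/m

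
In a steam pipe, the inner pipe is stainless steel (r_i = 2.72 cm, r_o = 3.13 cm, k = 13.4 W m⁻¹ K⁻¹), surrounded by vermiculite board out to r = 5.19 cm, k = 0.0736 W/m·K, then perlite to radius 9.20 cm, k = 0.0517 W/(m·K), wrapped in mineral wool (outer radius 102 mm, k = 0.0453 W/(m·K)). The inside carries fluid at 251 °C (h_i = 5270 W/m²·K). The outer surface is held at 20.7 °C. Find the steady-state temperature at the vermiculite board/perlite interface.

T = 173 °C

Series thermal resistances, inner to outer:
  R'_conv,in = 1/(2πr h) = 1/(2π·0.0272·5270) = 0.001110 m·K/W
  R'_stainless steel = ln(0.0313/0.0272)/(2πk) = 0.1404/(2π·13.4) = 0.001668 m·K/W
  R'_vermiculite board = ln(0.0519/0.0313)/(2πk) = 0.5057/(2π·0.0736) = 1.094 m·K/W
  R'_perlite = ln(0.0920/0.0519)/(2πk) = 0.5725/(2π·0.0517) = 1.762 m·K/W
  R'_mineral wool = ln(0.102/0.0920)/(2πk) = 0.1032/(2π·0.0453) = 0.3625 m·K/W
ΣR = 0.001110 + 0.001668 + 1.094 + 1.762 + 0.3625 = 3.221 m·K/W
Q' = ΔT/ΣR = (251 °C − 20.7 °C)/3.221 = 71.50 W/m
From the inner boundary to the vermiculite board/perlite interface, ΣR_partial = 1.097 m·K/W.
T_interface = T_in − Q'·ΣR_partial = 251 °C − (71.50)(1.097) = 173 °C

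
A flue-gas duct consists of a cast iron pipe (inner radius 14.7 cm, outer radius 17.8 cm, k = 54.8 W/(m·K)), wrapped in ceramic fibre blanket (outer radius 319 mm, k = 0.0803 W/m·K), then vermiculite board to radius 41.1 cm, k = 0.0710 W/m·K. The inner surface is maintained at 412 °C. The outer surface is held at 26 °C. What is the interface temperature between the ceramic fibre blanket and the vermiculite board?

T = 153 °C

Treat each layer as a resistance in series:
  R'_cast iron = ln(0.178/0.147)/(2πk) = 0.1914/(2π·54.8) = 5.557×10^-4 m·K/W
  R'_ceramic fibre blanket = ln(0.319/0.178)/(2πk) = 0.5834/(2π·0.0803) = 1.156 m·K/W
  R'_vermiculite board = ln(0.411/0.319)/(2πk) = 0.2534/(2π·0.0710) = 0.5680 m·K/W
ΣR = 5.557×10^-4 + 1.156 + 0.5680 = 1.725 m·K/W
Q' = ΔT/ΣR = (412 °C − 26 °C)/1.725 = 223.8 W/m
From the inner boundary to the ceramic fibre blanket/vermiculite board interface, ΣR_partial = 1.157 m·K/W.
T_interface = T_in − Q'·ΣR_partial = 412 °C − (223.8)(1.157) = 153 °C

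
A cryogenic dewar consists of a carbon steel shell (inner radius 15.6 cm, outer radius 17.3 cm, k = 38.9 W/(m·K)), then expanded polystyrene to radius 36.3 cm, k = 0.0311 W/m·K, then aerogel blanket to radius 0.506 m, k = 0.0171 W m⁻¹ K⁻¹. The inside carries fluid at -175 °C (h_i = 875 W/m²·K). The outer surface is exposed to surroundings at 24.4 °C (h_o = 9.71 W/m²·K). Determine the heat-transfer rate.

Resistance network (inner→outer):
  R_conv,in = 1/(4πr²h) = 1/(4π·0.156²·875) = 0.003737 K/W
  R_carbon steel = (1/0.156 − 1/0.173)/(4πk) = 0.6299/(4π·38.9) = 0.001289 K/W
  R_expanded polystyrene = (1/0.173 − 1/0.363)/(4πk) = 3.026/(4π·0.0311) = 7.742 K/W
  R_aerogel blanket = (1/0.363 − 1/0.506)/(4πk) = 0.7785/(4π·0.0171) = 3.623 K/W
  R_conv,out = 1/(4πr²h) = 1/(4π·0.506²·9.71) = 0.03201 K/W
ΣR = 0.003737 + 0.001289 + 7.742 + 3.623 + 0.03201 = 11.40 K/W
Q = ΔT/ΣR = (-175 °C − 24.4 °C)/11.40 = -17.5 W
(Negative Q ⇒ heat flows inward; heat gain = 17.5 W.)

Q = 17.5 W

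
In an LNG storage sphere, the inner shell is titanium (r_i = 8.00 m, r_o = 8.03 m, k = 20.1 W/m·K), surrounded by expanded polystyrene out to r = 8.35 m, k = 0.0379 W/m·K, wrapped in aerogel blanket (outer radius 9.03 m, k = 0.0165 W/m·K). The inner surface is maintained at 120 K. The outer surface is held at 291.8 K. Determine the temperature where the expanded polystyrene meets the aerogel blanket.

Resistance network (inner→outer):
  R_titanium = (1/8.00 − 1/8.03)/(4πk) = 4.670×10^-4/(4π·20.1) = 1.849×10^-6 K/W
  R_expanded polystyrene = (1/8.03 − 1/8.35)/(4πk) = 0.004773/(4π·0.0379) = 0.01002 K/W
  R_aerogel blanket = (1/8.35 − 1/9.03)/(4πk) = 0.009019/(4π·0.0165) = 0.04350 K/W
ΣR = 1.849×10^-6 + 0.01002 + 0.04350 = 0.05352 K/W
Q = ΔT/ΣR = (120 K − 291.8 K)/0.05352 = -3210 W
From the inner boundary to the expanded polystyrene/aerogel blanket interface, ΣR_partial = 0.01002 K/W.
T_interface = T_in − Q·ΣR_partial = 120 K − (-3210)(0.01002) = 152 K

T = 152 K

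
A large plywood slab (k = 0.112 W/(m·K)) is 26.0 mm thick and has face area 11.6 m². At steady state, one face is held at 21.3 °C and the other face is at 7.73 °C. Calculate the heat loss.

Q = kA·ΔT/L = 0.112 × 11.6 × |21.3 °C − 7.73 °C| / 0.0260 = 678 W

Q = 678 W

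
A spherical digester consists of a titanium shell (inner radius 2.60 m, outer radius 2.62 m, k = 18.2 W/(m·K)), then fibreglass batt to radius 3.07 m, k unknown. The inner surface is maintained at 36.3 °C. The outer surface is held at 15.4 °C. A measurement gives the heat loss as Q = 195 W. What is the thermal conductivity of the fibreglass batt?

k = 0.0415 W/m·K

ΣR = ΔT/Q = |36.3 − 15.4|/195 = 0.1072 K/W
Known resistances:
  R_titanium = (1/2.60 − 1/2.62)/(4πk) = 0.002936/(4π·18.2) = 1.284×10^-5 K/W
R_fibreglass batt = ΣR − ΣR_known = 0.1072 − 1.284×10^-5 = 0.1072 K/W
(1/r₁−1/r₂)/(4πk) = 0.1072 ⇒ k = 0.05595/(4π·0.1072) = 0.0415 W/m·K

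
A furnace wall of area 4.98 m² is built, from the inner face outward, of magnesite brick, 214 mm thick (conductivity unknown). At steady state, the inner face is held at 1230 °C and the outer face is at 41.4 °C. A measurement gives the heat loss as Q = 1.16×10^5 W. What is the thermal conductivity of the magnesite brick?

ΣR = ΔT/Q = |1230 − 41.4|/1.16×10^5 = 0.01025 K/W
L/(kA) = 0.01025 ⇒ k = 0.214/(0.01025·4.98) = 4.19 W/m·K

k = 4.19 W/m·K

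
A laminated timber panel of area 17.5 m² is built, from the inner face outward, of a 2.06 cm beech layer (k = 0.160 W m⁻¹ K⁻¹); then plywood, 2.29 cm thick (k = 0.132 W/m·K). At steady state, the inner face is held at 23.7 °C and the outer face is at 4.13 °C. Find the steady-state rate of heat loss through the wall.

Series thermal resistances, inner to outer:
  R_beech = L/(kA) = 0.0206/(0.160·17.5) = 0.007357 K/W
  R_plywood = L/(kA) = 0.0229/(0.132·17.5) = 0.009913 K/W
ΣR = 0.007357 + 0.009913 = 0.01727 K/W
Q = ΔT/ΣR = (23.7 °C − 4.13 °C)/0.01727 = 1130 W

Q = 1130 W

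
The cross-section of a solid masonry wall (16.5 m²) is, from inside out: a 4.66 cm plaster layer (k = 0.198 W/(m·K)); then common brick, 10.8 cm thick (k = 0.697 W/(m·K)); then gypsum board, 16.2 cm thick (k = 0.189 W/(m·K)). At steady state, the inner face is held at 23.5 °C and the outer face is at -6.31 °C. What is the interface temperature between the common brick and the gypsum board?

T = 14.2 °C

Treat each layer as a resistance in series:
  R_plaster = L/(kA) = 0.0466/(0.198·16.5) = 0.01426 K/W
  R_common brick = L/(kA) = 0.108/(0.697·16.5) = 0.009391 K/W
  R_gypsum board = L/(kA) = 0.162/(0.189·16.5) = 0.05195 K/W
ΣR = 0.01426 + 0.009391 + 0.05195 = 0.07560 K/W
Q = ΔT/ΣR = (23.5 °C − -6.31 °C)/0.07560 = 394.3 W
From the inner boundary to the common brick/gypsum board interface, ΣR_partial = 0.02365 K/W.
T_interface = T_in − Q·ΣR_partial = 23.5 °C − (394.3)(0.02365) = 14.2 °C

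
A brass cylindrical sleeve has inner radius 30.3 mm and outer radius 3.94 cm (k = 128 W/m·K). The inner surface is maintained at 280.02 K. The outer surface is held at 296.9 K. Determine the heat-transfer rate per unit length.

Q' = 2πk·ΔT/ln(r₂/r₁) = 2π × 128 × 16.88 / ln(0.0394/0.0303) = 51700 W/m

Q' = 51.7 kW/m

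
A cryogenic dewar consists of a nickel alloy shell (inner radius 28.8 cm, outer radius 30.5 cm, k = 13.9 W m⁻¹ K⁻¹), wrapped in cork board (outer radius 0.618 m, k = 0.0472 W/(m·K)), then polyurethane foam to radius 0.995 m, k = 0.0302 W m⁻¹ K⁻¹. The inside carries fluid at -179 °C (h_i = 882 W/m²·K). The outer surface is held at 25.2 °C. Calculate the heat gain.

Series thermal resistances, inner to outer:
  R_conv,in = 1/(4πr²h) = 1/(4π·0.288²·882) = 0.001088 K/W
  R_nickel alloy = (1/0.288 − 1/0.305)/(4πk) = 0.1935/(4π·13.9) = 0.001108 K/W
  R_cork board = (1/0.305 − 1/0.618)/(4πk) = 1.661/(4π·0.0472) = 2.800 K/W
  R_polyurethane foam = (1/0.618 − 1/0.995)/(4πk) = 0.6131/(4π·0.0302) = 1.616 K/W
ΣR = 0.001088 + 0.001108 + 2.800 + 1.616 = 4.418 K/W
Q = ΔT/ΣR = (-179 °C − 25.2 °C)/4.418 = -46.2 W
(Negative Q ⇒ heat flows inward; heat gain = 46.2 W.)

Q = 46.2 W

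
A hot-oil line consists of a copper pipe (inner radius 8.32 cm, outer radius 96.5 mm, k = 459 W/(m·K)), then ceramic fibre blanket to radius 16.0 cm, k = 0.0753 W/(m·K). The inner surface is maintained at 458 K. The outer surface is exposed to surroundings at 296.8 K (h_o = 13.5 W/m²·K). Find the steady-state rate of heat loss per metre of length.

Treat each layer as a resistance in series:
  R'_copper = ln(0.0965/0.0832)/(2πk) = 0.1483/(2π·459) = 5.142×10^-5 m·K/W
  R'_ceramic fibre blanket = ln(0.160/0.0965)/(2πk) = 0.5056/(2π·0.0753) = 1.069 m·K/W
  R'_conv,out = 1/(2πr h) = 1/(2π·0.160·13.5) = 0.07368 m·K/W
ΣR = 5.142×10^-5 + 1.069 + 0.07368 = 1.143 m·K/W
Q' = ΔT/ΣR = (458 K − 296.8 K)/1.143 = 141 W/m

Q' = 141 W/m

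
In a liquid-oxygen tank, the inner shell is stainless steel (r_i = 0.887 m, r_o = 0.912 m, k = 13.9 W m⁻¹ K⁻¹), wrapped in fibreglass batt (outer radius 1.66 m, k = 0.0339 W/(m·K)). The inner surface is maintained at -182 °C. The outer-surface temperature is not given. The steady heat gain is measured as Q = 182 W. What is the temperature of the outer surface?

Series resistances:
  R_stainless steel = (1/0.887 − 1/0.912)/(4πk) = 0.03090/(4π·13.9) = 1.769×10^-4 K/W
  R_fibreglass batt = (1/0.912 − 1/1.66)/(4πk) = 0.4941/(4π·0.0339) = 1.160 K/W
ΣR = 1.160 K/W
ΔT = Q·ΣR = 182 × 1.160 = 211.1 K
Heat flows inward, so T_out = T_in + ΔT = -182 + 211.1 = 29.1 °C

T_out = 29.1 °C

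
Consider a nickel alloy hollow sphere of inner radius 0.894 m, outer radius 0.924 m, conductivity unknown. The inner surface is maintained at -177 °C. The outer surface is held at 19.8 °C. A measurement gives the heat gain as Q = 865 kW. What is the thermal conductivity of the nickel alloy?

ΣR = ΔT/Q = |-177 − 19.8|/8.65×10^5 = 2.275×10^-4 K/W
(1/r₁−1/r₂)/(4πk) = 2.275×10^-4 ⇒ k = 0.03632/(4π·2.275×10^-4) = 12.7 W/m·K

k = 12.7 W/m·K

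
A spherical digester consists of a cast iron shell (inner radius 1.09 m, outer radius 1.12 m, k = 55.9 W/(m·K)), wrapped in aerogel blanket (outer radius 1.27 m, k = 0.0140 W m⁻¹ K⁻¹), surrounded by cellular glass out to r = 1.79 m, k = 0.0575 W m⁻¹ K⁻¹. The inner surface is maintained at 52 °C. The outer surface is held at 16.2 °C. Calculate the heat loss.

Treat each layer as a resistance in series:
  R_cast iron = (1/1.09 − 1/1.12)/(4πk) = 0.02457/(4π·55.9) = 3.498×10^-5 K/W
  R_aerogel blanket = (1/1.12 − 1/1.27)/(4πk) = 0.1055/(4π·0.0140) = 0.5994 K/W
  R_cellular glass = (1/1.27 − 1/1.79)/(4πk) = 0.2287/(4π·0.0575) = 0.3166 K/W
ΣR = 3.498×10^-5 + 0.5994 + 0.3166 = 0.9160 K/W
Q = ΔT/ΣR = (52 °C − 16.2 °C)/0.9160 = 39.1 W

Q = 39.1 W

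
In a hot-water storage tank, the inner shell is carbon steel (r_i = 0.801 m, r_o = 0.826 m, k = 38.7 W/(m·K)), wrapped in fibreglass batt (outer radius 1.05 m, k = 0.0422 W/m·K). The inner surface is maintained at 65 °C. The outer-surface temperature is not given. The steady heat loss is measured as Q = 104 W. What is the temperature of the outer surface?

T_out = 14.3 °C

Series resistances:
  R_carbon steel = (1/0.801 − 1/0.826)/(4πk) = 0.03779/(4π·38.7) = 7.770×10^-5 K/W
  R_fibreglass batt = (1/0.826 − 1/1.05)/(4πk) = 0.2583/(4π·0.0422) = 0.4870 K/W
ΣR = 0.4871 K/W
ΔT = Q·ΣR = 104 × 0.4871 = 50.66 K
Heat flows outward, so T_out = T_in − ΔT = 65 − 50.66 = 14.3 °C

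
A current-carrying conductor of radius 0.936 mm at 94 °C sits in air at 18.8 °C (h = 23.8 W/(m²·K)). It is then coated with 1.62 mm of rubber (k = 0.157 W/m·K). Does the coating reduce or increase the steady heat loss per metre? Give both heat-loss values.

Critical radius for a cylinder: r_cr = k/h = 0.00660 m = 0.660 cm.
Outer radius after coating: r₂ = 9.36×10^-4 + 0.00162 = 0.002556 m.
Since r₁ < r_cr and r₂ ≤ r_cr, the coating moves toward the maximum at r_cr — heat loss rises.
Bare: R = 1/(2πr₁h) = 7.144 m·K/W; Q = 75.2/7.144 = 10.5 W/m.
Coated: R = R_cond + R_conv = 3.635 m·K/W; Q = 75.2/3.635 = 20.7 W/m.

increases: 10.5 → 20.7 W/m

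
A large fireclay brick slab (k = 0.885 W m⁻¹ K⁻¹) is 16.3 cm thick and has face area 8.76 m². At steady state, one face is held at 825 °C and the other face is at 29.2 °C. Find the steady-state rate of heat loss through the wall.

Q = kA·ΔT/L = 0.885 × 8.76 × |825 °C − 29.2 °C| / 0.163 = 37800 W

Q = 37.8 kW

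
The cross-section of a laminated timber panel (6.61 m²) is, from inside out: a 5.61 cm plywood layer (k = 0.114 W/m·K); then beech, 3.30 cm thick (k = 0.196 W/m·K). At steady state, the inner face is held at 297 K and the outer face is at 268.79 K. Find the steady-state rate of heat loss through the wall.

Resistance network (inner→outer):
  R_plywood = L/(kA) = 0.0561/(0.114·6.61) = 0.07445 K/W
  R_beech = L/(kA) = 0.0330/(0.196·6.61) = 0.02547 K/W
ΣR = 0.07445 + 0.02547 = 0.09992 K/W
Q = ΔT/ΣR = (297 K − 268.79 K)/0.09992 = 282 W

Q = 282 W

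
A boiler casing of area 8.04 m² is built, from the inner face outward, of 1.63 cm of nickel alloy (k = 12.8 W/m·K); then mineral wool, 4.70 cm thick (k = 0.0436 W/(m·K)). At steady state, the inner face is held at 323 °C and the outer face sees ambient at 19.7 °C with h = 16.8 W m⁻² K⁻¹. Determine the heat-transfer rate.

Series thermal resistances, inner to outer:
  R_nickel alloy = L/(kA) = 0.0163/(12.8·8.04) = 1.584×10^-4 K/W
  R_mineral wool = L/(kA) = 0.0470/(0.0436·8.04) = 0.1341 K/W
  R_conv,out = 1/(hA) = 1/(16.8·8.04) = 0.007403 K/W
ΣR = 1.584×10^-4 + 0.1341 + 0.007403 = 0.1417 K/W
Q = ΔT/ΣR = (323 °C − 19.7 °C)/0.1417 = 2140 W

Q = 2140 W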